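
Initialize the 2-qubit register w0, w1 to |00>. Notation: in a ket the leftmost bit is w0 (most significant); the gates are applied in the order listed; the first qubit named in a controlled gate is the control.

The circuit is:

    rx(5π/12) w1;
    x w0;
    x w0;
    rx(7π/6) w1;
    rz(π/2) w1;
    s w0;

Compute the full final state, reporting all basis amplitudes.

The final amplitudes are (-sqrt(12 - 6*sqrt(2))/8 + sqrt(4 - 2*sqrt(2))/8 + sqrt(2*sqrt(2) + 4)/8 + sqrt(6*sqrt(2) + 12)/8)*exp(3*I*pi/4) on |00>, (-sqrt(6*sqrt(2) + 12)/8 - sqrt(12 - 6*sqrt(2))/8 - sqrt(4 - 2*sqrt(2))/8 + sqrt(2*sqrt(2) + 4)/8)*exp(3*I*pi/4) on |01>, 0 on |10>, 0 on |11>. Key observation: gates 2-3 undo each other exactly, leaving only the rest of the circuit to track.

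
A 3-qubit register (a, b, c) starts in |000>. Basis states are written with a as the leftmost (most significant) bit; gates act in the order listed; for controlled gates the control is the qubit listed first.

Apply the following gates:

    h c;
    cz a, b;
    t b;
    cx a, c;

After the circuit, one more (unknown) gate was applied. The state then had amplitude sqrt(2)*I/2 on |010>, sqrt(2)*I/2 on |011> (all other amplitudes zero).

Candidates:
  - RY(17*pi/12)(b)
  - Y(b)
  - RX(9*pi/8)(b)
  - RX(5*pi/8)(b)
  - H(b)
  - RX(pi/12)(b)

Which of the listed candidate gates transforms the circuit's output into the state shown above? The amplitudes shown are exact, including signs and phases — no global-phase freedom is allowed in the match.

It was Y(b) that produced the state shown.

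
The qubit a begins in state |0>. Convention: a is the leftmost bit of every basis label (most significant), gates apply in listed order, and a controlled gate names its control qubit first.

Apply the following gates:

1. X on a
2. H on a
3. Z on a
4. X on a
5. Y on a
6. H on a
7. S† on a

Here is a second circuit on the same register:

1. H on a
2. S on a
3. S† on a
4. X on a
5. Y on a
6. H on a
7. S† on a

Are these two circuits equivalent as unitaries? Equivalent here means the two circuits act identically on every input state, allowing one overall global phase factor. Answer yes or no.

Yes — the two circuits implement the same unitary up to a global phase.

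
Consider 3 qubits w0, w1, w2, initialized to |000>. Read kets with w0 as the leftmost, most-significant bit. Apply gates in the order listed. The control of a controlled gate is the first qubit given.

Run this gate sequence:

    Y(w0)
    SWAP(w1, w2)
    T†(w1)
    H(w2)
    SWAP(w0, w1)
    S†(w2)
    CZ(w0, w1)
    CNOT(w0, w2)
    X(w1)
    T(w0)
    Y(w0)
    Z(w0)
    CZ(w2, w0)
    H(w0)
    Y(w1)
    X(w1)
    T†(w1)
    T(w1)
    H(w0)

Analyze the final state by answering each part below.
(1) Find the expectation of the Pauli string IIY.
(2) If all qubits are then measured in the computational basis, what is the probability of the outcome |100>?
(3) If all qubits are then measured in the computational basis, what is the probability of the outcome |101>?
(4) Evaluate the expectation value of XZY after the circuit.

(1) The expectation value of IIY is 1.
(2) A full measurement returns |100> with probability 1/2.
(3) A full measurement returns |101> with probability 1/2.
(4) In the final state, XZY has expectation 0.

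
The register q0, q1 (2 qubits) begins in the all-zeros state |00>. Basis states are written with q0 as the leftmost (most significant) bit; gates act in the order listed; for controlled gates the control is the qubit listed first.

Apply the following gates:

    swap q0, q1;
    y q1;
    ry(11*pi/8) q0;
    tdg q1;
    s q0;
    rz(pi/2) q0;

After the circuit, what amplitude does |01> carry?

The final state's coefficient on |01> equals -cos(5*pi/16).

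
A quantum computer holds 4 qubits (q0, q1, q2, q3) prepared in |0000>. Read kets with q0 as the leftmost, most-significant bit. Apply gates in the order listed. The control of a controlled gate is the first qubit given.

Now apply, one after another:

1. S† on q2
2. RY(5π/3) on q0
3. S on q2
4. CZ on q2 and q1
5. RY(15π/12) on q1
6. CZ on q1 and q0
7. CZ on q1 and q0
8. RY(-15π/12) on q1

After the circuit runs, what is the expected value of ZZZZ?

In the final state, ZZZZ has expectation 1/2.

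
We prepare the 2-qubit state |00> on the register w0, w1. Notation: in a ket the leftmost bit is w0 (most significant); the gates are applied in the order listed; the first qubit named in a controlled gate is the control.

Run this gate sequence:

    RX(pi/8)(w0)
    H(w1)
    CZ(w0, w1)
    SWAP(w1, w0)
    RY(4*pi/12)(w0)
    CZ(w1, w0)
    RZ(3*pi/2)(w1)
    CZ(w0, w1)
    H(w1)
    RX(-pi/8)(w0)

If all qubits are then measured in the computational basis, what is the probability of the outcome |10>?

The probability of measuring |10> is sqrt(2)/32 + sqrt(6)/32 + sqrt(3)/16 + 1/4.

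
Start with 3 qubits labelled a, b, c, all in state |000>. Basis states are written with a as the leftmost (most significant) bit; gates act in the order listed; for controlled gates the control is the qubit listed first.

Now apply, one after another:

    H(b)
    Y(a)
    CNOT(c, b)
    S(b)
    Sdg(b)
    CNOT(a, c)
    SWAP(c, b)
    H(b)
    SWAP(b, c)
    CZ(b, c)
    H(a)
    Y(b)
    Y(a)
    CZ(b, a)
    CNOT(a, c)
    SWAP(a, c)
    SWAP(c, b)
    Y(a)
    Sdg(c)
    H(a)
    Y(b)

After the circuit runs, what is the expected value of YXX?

The expectation value of YXX is -1.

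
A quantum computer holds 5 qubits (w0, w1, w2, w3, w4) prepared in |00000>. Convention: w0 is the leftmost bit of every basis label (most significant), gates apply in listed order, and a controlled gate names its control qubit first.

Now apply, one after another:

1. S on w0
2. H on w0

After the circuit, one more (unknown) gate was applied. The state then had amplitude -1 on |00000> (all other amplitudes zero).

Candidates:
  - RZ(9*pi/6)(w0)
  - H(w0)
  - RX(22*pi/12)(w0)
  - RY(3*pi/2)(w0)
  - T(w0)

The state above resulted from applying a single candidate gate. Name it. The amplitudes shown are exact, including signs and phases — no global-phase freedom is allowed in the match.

The applied gate was RY(3*pi/2)(w0).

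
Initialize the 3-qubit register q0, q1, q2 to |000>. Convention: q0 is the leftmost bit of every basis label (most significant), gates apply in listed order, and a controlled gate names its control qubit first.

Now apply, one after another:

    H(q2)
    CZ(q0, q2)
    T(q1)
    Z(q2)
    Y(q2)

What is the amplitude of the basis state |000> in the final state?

The final state's coefficient on |000> equals sqrt(2)*I/2.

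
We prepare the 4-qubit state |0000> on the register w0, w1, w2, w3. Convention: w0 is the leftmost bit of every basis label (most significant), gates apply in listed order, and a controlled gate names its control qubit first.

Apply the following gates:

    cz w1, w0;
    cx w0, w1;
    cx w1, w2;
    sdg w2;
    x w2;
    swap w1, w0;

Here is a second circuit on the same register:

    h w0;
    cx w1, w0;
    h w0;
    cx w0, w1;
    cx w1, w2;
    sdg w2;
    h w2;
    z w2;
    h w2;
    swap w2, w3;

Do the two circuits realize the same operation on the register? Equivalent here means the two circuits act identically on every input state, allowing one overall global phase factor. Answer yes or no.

No — the two circuits implement different unitaries, even allowing a global phase.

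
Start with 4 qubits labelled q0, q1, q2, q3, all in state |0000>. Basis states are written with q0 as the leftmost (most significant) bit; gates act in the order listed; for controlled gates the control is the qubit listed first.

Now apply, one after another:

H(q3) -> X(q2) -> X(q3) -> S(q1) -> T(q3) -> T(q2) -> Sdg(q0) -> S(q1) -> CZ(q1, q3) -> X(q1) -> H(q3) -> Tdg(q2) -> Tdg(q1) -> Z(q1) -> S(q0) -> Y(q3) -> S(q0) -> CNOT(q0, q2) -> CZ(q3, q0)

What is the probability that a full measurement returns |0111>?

A full measurement returns |0111> with probability sqrt(2)/4 + 1/2.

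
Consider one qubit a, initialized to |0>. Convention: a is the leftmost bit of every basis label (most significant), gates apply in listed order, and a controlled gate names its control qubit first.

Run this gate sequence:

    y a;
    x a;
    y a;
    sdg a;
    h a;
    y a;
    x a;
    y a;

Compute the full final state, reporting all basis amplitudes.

The final amplitudes are sqrt(2)*I/2 on |0>, -sqrt(2)*I/2 on |1>.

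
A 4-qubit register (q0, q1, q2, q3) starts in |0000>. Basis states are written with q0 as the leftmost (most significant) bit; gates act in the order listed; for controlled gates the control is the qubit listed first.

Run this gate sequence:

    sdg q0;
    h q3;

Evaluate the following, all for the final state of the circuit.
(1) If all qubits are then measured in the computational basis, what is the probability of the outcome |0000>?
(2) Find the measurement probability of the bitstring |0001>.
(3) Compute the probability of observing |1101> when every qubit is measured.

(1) A full measurement returns |0000> with probability 1/2.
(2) The probability of measuring |0001> is 1/2.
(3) Outcome |1101> occurs with probability 0.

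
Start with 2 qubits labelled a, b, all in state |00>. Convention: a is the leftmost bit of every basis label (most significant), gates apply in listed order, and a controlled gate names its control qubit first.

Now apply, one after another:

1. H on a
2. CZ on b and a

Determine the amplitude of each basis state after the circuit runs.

After the circuit, the state carries amplitude sqrt(2)/2 on |00>, 0 on |01>, sqrt(2)/2 on |10>, 0 on |11>.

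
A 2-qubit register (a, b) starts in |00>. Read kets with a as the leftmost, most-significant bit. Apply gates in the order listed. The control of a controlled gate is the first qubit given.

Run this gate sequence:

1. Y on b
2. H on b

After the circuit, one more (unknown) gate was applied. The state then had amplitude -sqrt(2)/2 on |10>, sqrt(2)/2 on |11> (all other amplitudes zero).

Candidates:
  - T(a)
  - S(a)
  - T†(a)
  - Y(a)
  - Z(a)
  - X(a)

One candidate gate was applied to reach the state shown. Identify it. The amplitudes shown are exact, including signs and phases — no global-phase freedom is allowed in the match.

It was Y(a) that produced the state shown.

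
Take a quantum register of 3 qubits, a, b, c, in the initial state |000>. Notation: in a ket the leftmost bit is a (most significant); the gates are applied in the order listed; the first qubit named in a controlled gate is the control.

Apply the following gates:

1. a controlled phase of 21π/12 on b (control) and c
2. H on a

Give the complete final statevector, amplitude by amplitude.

After the circuit, the state carries amplitude sqrt(2)/2 on |000>, sqrt(2)/2 on |100>, and 0 on every other basis state.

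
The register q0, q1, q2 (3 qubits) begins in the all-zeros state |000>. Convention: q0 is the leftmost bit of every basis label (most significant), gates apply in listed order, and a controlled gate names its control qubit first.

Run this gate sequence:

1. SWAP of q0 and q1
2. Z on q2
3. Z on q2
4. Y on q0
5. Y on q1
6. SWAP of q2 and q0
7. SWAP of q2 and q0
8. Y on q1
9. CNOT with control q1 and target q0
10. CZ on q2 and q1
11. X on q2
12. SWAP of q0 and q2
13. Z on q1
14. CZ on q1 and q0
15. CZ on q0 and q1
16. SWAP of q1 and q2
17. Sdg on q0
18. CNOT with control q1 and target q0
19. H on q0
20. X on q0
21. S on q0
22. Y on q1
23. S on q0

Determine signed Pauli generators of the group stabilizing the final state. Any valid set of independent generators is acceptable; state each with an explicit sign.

The stabilizer group can be generated by -XII, +IZI, +IIZ, among other valid generating sets.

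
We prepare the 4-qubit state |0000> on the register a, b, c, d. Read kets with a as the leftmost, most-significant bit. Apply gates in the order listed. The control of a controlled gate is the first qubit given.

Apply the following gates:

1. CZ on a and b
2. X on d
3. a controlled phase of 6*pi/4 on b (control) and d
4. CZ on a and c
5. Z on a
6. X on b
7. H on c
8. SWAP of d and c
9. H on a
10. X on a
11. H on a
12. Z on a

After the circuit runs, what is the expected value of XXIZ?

The observable XXIZ averages to 0. Key observation: steps 9-12 multiply out to the identity, so the circuit reduces to the remaining gates.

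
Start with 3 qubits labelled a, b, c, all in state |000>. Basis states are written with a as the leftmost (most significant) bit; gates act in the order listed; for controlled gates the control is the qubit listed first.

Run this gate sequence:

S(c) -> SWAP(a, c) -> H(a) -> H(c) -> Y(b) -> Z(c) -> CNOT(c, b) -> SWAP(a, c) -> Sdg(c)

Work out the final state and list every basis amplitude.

After the circuit, the state carries amplitude 0 on |000>, 0 on |001>, I/2 on |010>, 1/2 on |011>, -I/2 on |100>, -1/2 on |101>, 0 on |110>, 0 on |111>.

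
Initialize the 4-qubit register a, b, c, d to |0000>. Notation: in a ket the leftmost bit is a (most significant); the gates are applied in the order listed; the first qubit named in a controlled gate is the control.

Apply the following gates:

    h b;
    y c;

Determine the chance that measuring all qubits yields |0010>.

Outcome |0010> occurs with probability 1/2.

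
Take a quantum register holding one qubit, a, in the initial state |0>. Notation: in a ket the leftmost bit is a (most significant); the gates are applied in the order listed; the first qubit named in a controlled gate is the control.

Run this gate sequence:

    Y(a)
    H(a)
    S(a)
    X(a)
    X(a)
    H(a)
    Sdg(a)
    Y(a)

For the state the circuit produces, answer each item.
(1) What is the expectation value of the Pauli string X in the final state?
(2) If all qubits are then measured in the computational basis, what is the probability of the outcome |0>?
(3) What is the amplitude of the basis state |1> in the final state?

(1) In the final state, X has expectation -1.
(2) The probability of measuring |0> is 1/2.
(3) The amplitude on |1> is -1/2 + I/2.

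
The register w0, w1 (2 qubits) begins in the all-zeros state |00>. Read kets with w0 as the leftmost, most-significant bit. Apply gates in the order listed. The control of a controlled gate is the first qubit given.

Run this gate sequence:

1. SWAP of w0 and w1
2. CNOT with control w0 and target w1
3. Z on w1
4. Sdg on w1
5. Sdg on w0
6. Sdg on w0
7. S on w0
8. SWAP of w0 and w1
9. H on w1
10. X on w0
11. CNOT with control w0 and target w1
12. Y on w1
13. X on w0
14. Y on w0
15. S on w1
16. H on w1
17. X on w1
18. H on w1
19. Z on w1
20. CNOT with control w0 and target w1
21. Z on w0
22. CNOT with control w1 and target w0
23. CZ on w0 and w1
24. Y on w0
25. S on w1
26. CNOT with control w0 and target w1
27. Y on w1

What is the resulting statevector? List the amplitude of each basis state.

The final amplitudes are 0 on |00>, sqrt(2)*I/2 on |01>, 0 on |10>, sqrt(2)*I/2 on |11>. Key observation: gates 16-19 undo each other exactly, leaving only the rest of the circuit to track.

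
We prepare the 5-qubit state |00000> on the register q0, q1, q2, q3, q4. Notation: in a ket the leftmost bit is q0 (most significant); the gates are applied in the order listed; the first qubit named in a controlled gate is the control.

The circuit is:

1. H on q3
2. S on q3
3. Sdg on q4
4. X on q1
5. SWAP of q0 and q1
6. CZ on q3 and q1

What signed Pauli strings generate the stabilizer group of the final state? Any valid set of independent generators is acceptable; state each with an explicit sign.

The final state is stabilized by the group generated by +IIIYI, -ZIIII, +IZIII, +IIZII, +IIIIZ; other independent generating sets are equally valid.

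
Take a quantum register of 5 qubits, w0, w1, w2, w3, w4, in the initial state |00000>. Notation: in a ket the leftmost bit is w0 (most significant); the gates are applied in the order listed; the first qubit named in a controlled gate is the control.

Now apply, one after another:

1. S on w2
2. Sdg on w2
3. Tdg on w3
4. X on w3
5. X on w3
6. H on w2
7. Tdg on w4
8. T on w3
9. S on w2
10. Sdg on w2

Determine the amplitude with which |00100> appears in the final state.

The amplitude on |00100> is sqrt(2)/2.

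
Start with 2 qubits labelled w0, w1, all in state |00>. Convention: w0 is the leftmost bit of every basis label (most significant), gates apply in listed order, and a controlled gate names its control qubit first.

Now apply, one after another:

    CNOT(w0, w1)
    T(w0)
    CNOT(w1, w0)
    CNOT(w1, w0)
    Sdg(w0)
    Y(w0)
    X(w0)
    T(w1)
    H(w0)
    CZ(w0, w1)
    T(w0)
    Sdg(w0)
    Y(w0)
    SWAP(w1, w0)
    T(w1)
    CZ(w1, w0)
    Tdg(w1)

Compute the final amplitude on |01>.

The amplitude on |01> is -sqrt(2)/2.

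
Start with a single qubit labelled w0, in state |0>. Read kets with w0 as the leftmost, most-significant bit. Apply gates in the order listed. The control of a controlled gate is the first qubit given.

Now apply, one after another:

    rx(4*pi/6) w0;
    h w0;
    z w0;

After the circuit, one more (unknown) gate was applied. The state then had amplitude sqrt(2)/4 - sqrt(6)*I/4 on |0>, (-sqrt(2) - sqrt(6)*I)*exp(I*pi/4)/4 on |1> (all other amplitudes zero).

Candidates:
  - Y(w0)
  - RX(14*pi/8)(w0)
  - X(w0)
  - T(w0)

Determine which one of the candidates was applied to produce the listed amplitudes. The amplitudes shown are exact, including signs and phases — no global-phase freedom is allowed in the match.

It was T(w0) that produced the state shown.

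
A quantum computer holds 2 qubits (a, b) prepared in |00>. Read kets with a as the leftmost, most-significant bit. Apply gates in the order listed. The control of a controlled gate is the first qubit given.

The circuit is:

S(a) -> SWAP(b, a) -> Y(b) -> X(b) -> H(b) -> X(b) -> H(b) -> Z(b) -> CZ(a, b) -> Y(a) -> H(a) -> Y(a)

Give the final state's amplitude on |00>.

The amplitude on |00> is -sqrt(2)*I/2. Key observation: gates 5-8 undo each other exactly, leaving only the rest of the circuit to track.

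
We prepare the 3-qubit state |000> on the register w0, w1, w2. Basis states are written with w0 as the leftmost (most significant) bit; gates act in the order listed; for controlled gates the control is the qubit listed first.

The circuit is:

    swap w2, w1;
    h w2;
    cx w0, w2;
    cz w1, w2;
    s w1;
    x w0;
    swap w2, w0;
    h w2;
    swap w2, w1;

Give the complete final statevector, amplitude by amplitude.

The final amplitudes are 1/2 on |000>, 0 on |001>, -1/2 on |010>, 0 on |011>, 1/2 on |100>, 0 on |101>, -1/2 on |110>, 0 on |111>.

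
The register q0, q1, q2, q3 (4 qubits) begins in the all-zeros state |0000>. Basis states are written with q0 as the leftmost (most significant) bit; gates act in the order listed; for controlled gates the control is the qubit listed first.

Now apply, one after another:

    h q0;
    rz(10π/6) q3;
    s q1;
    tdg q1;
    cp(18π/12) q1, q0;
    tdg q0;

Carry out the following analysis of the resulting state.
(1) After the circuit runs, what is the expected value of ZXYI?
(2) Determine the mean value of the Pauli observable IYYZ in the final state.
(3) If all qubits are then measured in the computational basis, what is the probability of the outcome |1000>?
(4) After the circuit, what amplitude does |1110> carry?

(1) In the final state, ZXYI has expectation 0.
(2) The expectation value of IYYZ is 0.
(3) Outcome |1000> occurs with probability 1/2.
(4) The final state's coefficient on |1110> equals 0.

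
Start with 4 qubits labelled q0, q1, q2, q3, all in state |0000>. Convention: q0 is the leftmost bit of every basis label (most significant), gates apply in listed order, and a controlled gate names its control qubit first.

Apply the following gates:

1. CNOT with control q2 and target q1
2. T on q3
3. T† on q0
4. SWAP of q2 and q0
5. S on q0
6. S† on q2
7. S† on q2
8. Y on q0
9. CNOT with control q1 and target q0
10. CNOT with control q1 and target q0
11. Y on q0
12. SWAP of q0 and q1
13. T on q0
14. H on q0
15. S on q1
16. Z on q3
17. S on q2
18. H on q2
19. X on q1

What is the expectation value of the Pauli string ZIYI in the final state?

The observable ZIYI averages to 0. Key observation: gates 9-10 undo each other exactly, leaving only the rest of the circuit to track.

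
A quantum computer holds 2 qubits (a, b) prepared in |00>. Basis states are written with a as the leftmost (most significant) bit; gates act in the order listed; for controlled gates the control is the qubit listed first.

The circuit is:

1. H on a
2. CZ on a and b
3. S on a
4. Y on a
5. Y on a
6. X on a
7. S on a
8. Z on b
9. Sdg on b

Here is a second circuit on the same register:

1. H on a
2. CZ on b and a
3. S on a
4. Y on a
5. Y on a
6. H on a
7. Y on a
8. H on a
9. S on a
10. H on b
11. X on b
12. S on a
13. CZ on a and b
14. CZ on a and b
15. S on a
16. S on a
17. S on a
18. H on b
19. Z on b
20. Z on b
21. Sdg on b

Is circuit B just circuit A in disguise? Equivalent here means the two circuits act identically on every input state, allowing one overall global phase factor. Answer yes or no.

No, they are not equivalent — no single phase factor reconciles the two unitaries.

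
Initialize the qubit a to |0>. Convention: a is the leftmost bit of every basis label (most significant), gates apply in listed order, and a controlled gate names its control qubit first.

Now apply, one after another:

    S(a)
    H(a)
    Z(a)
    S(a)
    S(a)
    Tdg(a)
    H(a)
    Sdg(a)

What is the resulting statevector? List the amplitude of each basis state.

The resulting statevector has amplitude 1/2 - exp(3*I*pi/4)/2 on |0>, -I/2 + exp(I*pi/4)/2 on |1>.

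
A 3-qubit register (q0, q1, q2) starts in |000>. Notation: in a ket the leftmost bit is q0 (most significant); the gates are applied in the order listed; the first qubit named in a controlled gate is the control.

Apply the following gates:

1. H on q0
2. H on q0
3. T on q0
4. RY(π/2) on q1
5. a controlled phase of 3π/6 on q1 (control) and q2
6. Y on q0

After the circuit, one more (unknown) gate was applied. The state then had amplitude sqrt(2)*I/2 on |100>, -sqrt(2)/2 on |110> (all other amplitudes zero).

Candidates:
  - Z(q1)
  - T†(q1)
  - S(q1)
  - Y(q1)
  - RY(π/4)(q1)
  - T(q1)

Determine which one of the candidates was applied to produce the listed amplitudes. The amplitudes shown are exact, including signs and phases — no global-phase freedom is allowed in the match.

The unique candidate consistent with the amplitudes is S(q1). Key observation: the block from step 1 through step 2 cancels to the identity and can be dropped.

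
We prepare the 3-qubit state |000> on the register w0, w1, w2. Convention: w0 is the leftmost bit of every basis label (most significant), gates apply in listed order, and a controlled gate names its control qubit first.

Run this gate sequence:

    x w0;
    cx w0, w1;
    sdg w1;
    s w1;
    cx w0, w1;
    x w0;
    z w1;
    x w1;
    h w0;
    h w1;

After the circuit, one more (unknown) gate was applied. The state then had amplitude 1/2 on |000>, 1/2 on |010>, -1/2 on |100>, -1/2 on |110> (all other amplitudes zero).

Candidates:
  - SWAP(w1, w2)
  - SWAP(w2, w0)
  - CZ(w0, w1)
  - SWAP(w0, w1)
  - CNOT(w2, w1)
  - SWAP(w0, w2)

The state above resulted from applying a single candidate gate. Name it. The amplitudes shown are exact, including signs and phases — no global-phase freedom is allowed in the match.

The applied gate was SWAP(w0, w1). Key observation: the block from step 1 through step 6 cancels to the identity and can be dropped.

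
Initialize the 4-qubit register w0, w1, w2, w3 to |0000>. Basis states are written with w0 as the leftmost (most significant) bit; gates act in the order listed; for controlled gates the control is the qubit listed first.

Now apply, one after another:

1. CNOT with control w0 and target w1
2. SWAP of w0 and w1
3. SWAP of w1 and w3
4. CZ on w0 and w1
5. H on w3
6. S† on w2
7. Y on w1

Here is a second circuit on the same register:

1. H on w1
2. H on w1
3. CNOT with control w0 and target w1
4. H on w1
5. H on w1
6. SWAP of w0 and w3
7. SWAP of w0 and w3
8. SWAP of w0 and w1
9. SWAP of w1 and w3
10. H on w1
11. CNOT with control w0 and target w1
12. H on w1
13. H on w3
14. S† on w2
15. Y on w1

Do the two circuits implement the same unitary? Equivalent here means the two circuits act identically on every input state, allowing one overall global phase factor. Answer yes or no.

Yes: on every input state the two circuits agree up to one overall phase factor.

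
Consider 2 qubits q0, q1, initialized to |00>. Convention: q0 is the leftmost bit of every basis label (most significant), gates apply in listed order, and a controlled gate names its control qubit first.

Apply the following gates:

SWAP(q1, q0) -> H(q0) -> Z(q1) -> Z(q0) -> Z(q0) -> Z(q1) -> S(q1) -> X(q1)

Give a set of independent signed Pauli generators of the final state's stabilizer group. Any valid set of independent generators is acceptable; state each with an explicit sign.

The stabilizer group can be generated by +XI, -IZ, among other valid generating sets. Key observation: the block from step 3 through step 6 cancels to the identity and can be dropped.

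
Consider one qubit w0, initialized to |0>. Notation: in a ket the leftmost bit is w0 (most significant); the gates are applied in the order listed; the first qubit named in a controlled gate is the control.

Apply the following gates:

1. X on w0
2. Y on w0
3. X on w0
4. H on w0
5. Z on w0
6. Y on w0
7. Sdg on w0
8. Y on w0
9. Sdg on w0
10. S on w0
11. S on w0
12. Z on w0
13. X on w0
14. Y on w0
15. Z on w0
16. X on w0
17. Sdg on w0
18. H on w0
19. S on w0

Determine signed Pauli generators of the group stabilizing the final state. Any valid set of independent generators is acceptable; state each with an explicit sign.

The final state is stabilized by the group generated by -X; other independent generating sets are equally valid.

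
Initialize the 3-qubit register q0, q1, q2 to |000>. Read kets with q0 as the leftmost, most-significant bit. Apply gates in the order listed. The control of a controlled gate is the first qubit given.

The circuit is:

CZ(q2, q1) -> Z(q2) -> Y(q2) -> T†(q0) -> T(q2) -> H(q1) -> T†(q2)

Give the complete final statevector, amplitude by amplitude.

After the circuit, the state carries amplitude sqrt(2)*I/2 on |001>, sqrt(2)*I/2 on |011>, and 0 on every other basis state.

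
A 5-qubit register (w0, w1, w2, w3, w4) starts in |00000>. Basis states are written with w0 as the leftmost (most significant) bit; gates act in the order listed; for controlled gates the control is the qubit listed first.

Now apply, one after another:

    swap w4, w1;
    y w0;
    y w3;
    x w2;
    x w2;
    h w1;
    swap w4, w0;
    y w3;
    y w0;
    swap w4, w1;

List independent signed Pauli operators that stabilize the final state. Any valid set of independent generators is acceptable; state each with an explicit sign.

One valid set of independent stabilizer generators is +IIIIX, -ZIIII, -IZIII, +IIZII, +IIIZI (any independent generating set of the same group is equally correct).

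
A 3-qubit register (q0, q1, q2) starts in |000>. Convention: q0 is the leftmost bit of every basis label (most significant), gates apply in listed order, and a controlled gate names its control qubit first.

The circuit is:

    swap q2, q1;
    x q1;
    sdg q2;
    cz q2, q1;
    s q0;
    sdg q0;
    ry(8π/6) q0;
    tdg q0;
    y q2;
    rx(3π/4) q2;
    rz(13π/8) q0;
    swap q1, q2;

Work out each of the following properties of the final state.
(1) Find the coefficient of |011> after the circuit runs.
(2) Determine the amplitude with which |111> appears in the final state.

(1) |011> carries amplitude sqrt(2 - sqrt(2))*exp(11*I*pi/16)/4 in the final state.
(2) The final state's coefficient on |111> equals -sqrt(6 - 3*sqrt(2))*exp(I*pi/16)/4.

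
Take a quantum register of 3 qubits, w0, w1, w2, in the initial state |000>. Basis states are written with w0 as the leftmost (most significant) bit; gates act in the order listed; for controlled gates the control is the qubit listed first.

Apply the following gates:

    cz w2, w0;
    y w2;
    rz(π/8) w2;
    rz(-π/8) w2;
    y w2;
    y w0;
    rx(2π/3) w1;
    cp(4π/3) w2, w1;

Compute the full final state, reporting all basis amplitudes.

The final amplitudes are I/2 on |100>, sqrt(3)/2 on |110>, and 0 on every other basis state. Key observation: steps 2-5 multiply out to the identity, so the circuit reduces to the remaining gates.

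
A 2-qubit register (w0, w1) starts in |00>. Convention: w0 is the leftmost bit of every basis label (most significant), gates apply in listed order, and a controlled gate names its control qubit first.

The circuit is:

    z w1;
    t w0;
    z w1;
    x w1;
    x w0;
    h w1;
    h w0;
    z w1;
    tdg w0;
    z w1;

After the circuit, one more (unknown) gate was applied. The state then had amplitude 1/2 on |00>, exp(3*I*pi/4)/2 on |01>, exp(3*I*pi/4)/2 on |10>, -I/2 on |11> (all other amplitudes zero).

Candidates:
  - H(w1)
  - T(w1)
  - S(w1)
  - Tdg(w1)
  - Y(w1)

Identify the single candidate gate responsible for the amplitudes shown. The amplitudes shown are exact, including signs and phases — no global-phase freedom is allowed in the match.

The unique candidate consistent with the amplitudes is Tdg(w1).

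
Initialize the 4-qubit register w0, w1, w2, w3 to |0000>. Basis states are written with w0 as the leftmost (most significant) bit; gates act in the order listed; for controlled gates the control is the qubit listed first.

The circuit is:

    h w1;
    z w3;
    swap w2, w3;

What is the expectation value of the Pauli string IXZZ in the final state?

In the final state, IXZZ has expectation 1.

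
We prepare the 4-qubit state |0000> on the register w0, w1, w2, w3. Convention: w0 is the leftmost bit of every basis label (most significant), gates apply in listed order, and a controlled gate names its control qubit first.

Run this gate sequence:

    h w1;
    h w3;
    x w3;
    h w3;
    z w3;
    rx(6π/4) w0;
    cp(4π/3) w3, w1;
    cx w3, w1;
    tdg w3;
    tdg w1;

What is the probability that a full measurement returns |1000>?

A full measurement returns |1000> with probability 1/4. Key observation: the block from step 2 through step 5 cancels to the identity and can be dropped.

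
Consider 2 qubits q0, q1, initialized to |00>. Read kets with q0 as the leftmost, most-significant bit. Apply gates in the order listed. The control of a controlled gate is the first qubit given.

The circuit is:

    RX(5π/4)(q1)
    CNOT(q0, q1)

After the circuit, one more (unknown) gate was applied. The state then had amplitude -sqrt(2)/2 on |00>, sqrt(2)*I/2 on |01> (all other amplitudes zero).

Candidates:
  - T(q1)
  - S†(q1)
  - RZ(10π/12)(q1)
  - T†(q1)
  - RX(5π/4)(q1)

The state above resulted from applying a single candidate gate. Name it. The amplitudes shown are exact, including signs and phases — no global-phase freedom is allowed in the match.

The applied gate was RX(5π/4)(q1).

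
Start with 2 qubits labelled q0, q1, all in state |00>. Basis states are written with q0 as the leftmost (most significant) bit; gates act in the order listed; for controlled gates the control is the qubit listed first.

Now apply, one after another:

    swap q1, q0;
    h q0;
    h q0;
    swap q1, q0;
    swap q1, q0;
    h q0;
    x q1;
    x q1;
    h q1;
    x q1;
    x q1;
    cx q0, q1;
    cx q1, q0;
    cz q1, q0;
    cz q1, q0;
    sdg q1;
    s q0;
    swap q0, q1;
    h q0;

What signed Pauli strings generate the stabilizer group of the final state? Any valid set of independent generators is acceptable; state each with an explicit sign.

One valid set of independent stabilizer generators is +YI, +IY (any independent generating set of the same group is equally correct).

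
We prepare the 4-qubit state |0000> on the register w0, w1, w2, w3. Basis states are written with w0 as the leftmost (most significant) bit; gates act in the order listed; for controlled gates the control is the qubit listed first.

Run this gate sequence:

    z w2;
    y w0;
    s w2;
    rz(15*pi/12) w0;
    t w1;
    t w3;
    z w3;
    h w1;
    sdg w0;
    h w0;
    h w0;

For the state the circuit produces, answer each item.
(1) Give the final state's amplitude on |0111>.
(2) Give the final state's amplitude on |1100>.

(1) |0111> carries amplitude 0 in the final state. Key observation: the block from step 10 through step 11 cancels to the identity and can be dropped.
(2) The amplitude on |1100> is sqrt(2)*exp(5*I*pi/8)/2.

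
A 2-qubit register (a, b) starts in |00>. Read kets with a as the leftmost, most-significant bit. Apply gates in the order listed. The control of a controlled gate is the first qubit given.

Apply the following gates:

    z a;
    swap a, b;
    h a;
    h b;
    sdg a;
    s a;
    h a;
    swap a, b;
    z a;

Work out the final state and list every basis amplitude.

The final amplitudes are sqrt(2)/2 on |00>, 0 on |01>, -sqrt(2)/2 on |10>, 0 on |11>.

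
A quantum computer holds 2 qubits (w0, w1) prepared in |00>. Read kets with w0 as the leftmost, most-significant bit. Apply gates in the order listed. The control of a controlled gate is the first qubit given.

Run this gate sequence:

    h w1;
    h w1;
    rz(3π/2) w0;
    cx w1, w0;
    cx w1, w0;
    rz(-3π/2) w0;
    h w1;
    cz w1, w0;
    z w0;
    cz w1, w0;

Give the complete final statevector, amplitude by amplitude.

The final amplitudes are sqrt(2)/2 on |00>, sqrt(2)/2 on |01>, 0 on |10>, 0 on |11>. Key observation: gates 3-6 undo each other exactly, leaving only the rest of the circuit to track.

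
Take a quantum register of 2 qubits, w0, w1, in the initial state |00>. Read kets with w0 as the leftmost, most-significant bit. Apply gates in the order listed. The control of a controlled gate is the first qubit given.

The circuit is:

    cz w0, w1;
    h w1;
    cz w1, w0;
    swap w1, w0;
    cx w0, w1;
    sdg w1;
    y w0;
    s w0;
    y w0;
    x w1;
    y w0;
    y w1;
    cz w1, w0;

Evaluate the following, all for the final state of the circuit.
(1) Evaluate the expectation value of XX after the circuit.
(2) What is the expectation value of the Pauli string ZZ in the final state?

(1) The observable XX averages to -1.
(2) The expectation value of ZZ is -1.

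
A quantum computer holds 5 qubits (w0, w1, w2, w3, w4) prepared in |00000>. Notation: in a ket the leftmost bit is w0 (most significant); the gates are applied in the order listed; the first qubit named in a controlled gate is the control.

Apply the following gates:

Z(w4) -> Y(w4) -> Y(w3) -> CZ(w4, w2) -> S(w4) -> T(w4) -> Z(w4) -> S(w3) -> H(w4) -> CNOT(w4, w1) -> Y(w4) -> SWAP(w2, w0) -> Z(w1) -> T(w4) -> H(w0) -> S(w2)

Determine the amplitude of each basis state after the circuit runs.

After the circuit, the state carries amplitude 1/2 on |00011>, exp(3*I*pi/4)/2 on |01010>, 1/2 on |10011>, exp(3*I*pi/4)/2 on |11010>, and 0 on every other basis state.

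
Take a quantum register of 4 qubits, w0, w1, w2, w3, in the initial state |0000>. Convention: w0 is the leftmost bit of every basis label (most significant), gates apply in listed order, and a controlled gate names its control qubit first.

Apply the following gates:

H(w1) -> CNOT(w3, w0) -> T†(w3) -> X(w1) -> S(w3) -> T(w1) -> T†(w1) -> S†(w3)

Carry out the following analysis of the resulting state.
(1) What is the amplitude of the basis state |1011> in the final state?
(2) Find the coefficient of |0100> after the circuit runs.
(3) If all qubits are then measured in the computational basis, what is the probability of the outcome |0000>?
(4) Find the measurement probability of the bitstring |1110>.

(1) The amplitude on |1011> is 0. Key observation: steps 5-8 multiply out to the identity, so the circuit reduces to the remaining gates.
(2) |0100> carries amplitude sqrt(2)/2 in the final state.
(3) A full measurement returns |0000> with probability 1/2.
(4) The probability of measuring |1110> is 0.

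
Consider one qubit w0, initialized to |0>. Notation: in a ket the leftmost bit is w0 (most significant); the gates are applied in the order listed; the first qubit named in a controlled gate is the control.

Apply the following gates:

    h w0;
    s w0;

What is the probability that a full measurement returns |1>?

A full measurement returns |1> with probability 1/2.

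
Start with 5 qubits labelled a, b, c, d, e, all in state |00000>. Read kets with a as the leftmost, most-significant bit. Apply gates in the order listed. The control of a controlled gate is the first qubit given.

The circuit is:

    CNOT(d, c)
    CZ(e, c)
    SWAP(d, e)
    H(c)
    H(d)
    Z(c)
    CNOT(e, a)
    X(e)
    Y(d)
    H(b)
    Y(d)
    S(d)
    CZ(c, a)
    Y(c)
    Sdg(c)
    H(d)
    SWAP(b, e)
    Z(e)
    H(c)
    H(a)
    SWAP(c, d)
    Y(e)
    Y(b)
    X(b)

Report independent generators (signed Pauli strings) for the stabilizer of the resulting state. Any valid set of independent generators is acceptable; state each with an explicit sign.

One valid set of independent stabilizer generators is +XIIII, -IIYII, +IIIYI, +IIIIX, -IZIII (any independent generating set of the same group is equally correct).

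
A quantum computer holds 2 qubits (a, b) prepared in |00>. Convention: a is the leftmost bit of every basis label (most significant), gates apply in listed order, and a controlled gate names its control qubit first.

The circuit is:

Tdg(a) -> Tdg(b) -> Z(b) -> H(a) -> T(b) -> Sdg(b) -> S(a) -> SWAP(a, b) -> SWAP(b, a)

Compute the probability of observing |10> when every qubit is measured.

A full measurement returns |10> with probability 1/2.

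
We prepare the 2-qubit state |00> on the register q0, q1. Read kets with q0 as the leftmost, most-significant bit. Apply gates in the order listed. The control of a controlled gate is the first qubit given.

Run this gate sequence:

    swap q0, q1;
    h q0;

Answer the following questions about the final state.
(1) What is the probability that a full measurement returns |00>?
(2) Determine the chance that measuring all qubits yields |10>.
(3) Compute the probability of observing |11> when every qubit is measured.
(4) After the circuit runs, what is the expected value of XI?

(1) A full measurement returns |00> with probability 1/2.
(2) Outcome |10> occurs with probability 1/2.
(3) Outcome |11> occurs with probability 0.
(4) In the final state, XI has expectation 1.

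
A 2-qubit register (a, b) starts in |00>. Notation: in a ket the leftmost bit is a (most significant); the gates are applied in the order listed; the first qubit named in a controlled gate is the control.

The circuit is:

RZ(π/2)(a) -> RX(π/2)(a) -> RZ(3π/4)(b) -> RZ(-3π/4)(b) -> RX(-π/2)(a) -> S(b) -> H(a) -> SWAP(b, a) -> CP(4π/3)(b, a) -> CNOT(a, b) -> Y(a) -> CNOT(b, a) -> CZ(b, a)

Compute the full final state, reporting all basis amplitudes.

After the circuit, the state carries amplitude 0 on |00>, sqrt(2)*exp(I*pi/4)/2 on |01>, sqrt(2)*exp(I*pi/4)/2 on |10>, 0 on |11>. Key observation: the block from step 2 through step 5 cancels to the identity and can be dropped.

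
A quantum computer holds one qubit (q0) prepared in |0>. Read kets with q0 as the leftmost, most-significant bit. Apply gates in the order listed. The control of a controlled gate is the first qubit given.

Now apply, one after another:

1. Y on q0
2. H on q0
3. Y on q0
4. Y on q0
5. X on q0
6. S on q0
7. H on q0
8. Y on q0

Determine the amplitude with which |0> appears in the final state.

The amplitude on |0> is -1/2 - I/2.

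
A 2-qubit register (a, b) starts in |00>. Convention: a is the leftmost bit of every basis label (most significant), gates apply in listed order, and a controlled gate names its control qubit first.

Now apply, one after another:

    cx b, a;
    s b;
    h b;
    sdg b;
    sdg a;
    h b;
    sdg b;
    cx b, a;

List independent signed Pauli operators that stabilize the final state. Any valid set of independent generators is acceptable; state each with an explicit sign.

The final state is stabilized by the group generated by +XX, +ZZ; other independent generating sets are equally valid.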